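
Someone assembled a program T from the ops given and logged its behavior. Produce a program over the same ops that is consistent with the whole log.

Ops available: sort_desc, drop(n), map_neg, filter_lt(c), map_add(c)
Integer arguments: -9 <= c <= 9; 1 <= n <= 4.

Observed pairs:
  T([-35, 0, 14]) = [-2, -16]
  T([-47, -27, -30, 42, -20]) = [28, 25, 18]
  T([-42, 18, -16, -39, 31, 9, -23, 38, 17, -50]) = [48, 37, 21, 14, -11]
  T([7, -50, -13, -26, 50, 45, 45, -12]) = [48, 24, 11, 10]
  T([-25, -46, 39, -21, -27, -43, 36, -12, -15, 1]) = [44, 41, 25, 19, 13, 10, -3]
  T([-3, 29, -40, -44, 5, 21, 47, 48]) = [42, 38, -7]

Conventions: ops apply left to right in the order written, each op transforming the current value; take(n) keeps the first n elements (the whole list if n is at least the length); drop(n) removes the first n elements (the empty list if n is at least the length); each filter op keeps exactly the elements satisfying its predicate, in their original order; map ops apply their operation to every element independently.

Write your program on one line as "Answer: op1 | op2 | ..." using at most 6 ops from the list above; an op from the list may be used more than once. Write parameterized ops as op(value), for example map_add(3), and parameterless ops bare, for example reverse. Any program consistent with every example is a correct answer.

map_add(-7) | filter_lt(8) | map_neg | drop(1) | sort_desc | map_add(-9)

Check, running the answer program on each example:
  [-35, 0, 14] -> [-42, -7, 7] -> [-42, -7, 7] -> [42, 7, -7] -> [7, -7] -> [7, -7] -> [-2, -16]
  [-47, -27, -30, 42, -20] -> [-54, -34, -37, 35, -27] -> [-54, -34, -37, -27] -> [54, 34, 37, 27] -> [34, 37, 27] -> [37, 34, 27] -> [28, 25, 18]
  [-42, 18, -16, -39, 31, 9, -23, 38, 17, -50] -> [-49, 11, -23, -46, 24, 2, -30, 31, 10, -57] -> [-49, -23, -46, 2, -30, -57] -> [49, 23, 46, -2, 30, 57] -> [23, 46, -2, 30, 57] -> [57, 46, 30, 23, -2] -> [48, 37, 21, 14, -11]
  [7, -50, -13, -26, 50, 45, 45, -12] -> [0, -57, -20, -33, 43, 38, 38, -19] -> [0, -57, -20, -33, -19] -> [0, 57, 20, 33, 19] -> [57, 20, 33, 19] -> [57, 33, 20, 19] -> [48, 24, 11, 10]
  [-25, -46, 39, -21, -27, -43, 36, -12, -15, 1] -> [-32, -53, 32, -28, -34, -50, 29, -19, -22, -6] -> [-32, -53, -28, -34, -50, -19, -22, -6] -> [32, 53, 28, 34, 50, 19, 22, 6] -> [53, 28, 34, 50, 19, 22, 6] -> [53, 50, 34, 28, 22, 19, 6] -> [44, 41, 25, 19, 13, 10, -3]
  [-3, 29, -40, -44, 5, 21, 47, 48] -> [-10, 22, -47, -51, -2, 14, 40, 41] -> [-10, -47, -51, -2] -> [10, 47, 51, 2] -> [47, 51, 2] -> [51, 47, 2] -> [42, 38, -7]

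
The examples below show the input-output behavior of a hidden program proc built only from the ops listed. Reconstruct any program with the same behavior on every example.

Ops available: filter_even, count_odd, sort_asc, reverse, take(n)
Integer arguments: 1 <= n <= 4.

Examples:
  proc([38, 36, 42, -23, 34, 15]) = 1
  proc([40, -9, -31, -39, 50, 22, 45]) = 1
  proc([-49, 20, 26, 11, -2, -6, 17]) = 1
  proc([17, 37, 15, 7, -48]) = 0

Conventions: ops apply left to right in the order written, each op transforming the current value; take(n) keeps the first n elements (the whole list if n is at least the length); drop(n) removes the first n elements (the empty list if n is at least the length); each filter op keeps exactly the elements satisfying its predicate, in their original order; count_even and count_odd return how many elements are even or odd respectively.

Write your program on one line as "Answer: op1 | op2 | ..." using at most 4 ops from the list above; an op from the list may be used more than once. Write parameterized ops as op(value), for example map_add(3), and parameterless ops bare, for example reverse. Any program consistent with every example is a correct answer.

reverse | take(1) | count_odd

Check, running the answer program on each example:
  [38, 36, 42, -23, 34, 15] -> [15, 34, -23, 42, 36, 38] -> [15] -> 1
  [40, -9, -31, -39, 50, 22, 45] -> [45, 22, 50, -39, -31, -9, 40] -> [45] -> 1
  [-49, 20, 26, 11, -2, -6, 17] -> [17, -6, -2, 11, 26, 20, -49] -> [17] -> 1
  [17, 37, 15, 7, -48] -> [-48, 7, 15, 37, 17] -> [-48] -> 0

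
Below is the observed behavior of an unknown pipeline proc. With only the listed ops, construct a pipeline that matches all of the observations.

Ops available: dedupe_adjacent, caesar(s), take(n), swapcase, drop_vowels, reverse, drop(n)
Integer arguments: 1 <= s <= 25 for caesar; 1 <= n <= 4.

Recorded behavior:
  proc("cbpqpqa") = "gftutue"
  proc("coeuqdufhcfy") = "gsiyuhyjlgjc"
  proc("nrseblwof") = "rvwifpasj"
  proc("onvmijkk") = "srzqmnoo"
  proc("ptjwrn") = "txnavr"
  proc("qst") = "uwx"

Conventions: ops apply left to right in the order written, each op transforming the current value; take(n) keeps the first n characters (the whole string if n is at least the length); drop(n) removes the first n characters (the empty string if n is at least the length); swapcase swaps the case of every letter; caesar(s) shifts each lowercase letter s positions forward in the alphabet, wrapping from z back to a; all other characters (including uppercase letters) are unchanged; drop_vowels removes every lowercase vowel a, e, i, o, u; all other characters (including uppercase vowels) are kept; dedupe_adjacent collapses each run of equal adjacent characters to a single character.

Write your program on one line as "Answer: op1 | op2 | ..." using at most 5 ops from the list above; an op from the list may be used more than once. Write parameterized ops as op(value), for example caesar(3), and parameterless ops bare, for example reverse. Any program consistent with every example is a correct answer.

reverse | caesar(5) | reverse | caesar(25)

Check, running the answer program on each example:
  "cbpqpqa" -> "aqpqpbc" -> "fvuvugh" -> "hguvuvf" -> "gftutue"
  "coeuqdufhcfy" -> "yfchfudqueoc" -> "dkhmkzivzjth" -> "htjzvizkmhkd" -> "gsiyuhyjlgjc"
  "nrseblwof" -> "fowlbesrn" -> "ktbqgjxws" -> "swxjgqbtk" -> "rvwifpasj"
  "onvmijkk" -> "kkjimvno" -> "pponrast" -> "tsarnopp" -> "srzqmnoo"
  "ptjwrn" -> "nrwjtp" -> "swboyu" -> "uyobws" -> "txnavr"
  "qst" -> "tsq" -> "yxv" -> "vxy" -> "uwx"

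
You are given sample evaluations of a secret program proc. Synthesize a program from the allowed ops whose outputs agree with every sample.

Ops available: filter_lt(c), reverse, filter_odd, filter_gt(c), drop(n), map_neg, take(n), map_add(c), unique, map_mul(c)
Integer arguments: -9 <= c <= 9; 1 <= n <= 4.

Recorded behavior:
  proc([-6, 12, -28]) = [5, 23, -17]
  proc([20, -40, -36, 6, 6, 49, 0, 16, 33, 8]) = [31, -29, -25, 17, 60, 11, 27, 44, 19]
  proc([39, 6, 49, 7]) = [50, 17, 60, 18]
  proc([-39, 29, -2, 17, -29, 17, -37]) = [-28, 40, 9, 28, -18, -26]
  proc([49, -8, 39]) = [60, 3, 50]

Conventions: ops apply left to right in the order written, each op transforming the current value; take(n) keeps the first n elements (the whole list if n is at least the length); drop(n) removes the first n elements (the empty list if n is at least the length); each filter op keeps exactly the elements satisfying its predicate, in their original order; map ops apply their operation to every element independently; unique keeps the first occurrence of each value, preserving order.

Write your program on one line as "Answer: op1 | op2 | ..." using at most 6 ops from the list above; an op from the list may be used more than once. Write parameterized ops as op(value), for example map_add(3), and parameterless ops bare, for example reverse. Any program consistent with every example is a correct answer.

map_add(1) | map_add(1) | unique | reverse | map_add(9) | reverse

Check, running the answer program on each example:
  [-6, 12, -28] -> [-5, 13, -27] -> [-4, 14, -26] -> [-4, 14, -26] -> [-26, 14, -4] -> [-17, 23, 5] -> [5, 23, -17]
  [20, -40, -36, 6, 6, 49, 0, 16, 33, 8] -> [21, -39, -35, 7, 7, 50, 1, 17, 34, 9] -> [22, -38, -34, 8, 8, 51, 2, 18, 35, 10] -> [22, -38, -34, 8, 51, 2, 18, 35, 10] -> [10, 35, 18, 2, 51, 8, -34, -38, 22] -> [19, 44, 27, 11, 60, 17, -25, -29, 31] -> [31, -29, -25, 17, 60, 11, 27, 44, 19]
  [39, 6, 49, 7] -> [40, 7, 50, 8] -> [41, 8, 51, 9] -> [41, 8, 51, 9] -> [9, 51, 8, 41] -> [18, 60, 17, 50] -> [50, 17, 60, 18]
  [-39, 29, -2, 17, -29, 17, -37] -> [-38, 30, -1, 18, -28, 18, -36] -> [-37, 31, 0, 19, -27, 19, -35] -> [-37, 31, 0, 19, -27, -35] -> [-35, -27, 19, 0, 31, -37] -> [-26, -18, 28, 9, 40, -28] -> [-28, 40, 9, 28, -18, -26]
  [49, -8, 39] -> [50, -7, 40] -> [51, -6, 41] -> [51, -6, 41] -> [41, -6, 51] -> [50, 3, 60] -> [60, 3, 50]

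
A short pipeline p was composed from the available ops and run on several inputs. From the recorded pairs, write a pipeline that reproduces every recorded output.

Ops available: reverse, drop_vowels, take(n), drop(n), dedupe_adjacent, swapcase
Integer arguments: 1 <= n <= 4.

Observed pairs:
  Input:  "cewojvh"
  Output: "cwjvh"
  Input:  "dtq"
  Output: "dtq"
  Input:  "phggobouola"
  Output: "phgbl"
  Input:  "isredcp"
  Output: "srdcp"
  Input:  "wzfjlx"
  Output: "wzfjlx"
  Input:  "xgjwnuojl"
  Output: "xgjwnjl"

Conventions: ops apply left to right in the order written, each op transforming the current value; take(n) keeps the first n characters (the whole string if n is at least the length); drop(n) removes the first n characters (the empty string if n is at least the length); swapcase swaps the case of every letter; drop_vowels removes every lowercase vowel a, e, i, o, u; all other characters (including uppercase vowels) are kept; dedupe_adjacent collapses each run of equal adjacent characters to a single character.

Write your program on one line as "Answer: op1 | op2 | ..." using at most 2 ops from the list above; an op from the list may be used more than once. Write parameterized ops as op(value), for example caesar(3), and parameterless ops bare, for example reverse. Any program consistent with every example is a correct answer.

drop_vowels | dedupe_adjacent

Check, running the answer program on each example:
  "cewojvh" -> "cwjvh" -> "cwjvh"
  "dtq" -> "dtq" -> "dtq"
  "phggobouola" -> "phggbl" -> "phgbl"
  "isredcp" -> "srdcp" -> "srdcp"
  "wzfjlx" -> "wzfjlx" -> "wzfjlx"
  "xgjwnuojl" -> "xgjwnjl" -> "xgjwnjl"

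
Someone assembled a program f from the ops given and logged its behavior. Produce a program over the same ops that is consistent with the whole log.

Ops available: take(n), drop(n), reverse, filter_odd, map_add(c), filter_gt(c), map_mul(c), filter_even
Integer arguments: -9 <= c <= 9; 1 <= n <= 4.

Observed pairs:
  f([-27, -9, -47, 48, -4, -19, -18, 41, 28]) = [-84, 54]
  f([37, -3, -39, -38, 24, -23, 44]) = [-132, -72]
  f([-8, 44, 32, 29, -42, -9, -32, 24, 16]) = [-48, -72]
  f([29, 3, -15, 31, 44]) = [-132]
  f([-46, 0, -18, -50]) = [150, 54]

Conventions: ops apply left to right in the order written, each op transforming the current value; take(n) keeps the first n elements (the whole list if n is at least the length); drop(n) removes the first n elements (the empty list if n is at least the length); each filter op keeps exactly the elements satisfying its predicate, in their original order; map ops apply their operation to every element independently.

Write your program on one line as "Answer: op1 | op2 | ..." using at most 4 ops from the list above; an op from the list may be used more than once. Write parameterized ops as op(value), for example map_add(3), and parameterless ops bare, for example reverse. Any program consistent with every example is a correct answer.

filter_even | reverse | map_mul(-3) | take(2)

Check, running the answer program on each example:
  [-27, -9, -47, 48, -4, -19, -18, 41, 28] -> [48, -4, -18, 28] -> [28, -18, -4, 48] -> [-84, 54, 12, -144] -> [-84, 54]
  [37, -3, -39, -38, 24, -23, 44] -> [-38, 24, 44] -> [44, 24, -38] -> [-132, -72, 114] -> [-132, -72]
  [-8, 44, 32, 29, -42, -9, -32, 24, 16] -> [-8, 44, 32, -42, -32, 24, 16] -> [16, 24, -32, -42, 32, 44, -8] -> [-48, -72, 96, 126, -96, -132, 24] -> [-48, -72]
  [29, 3, -15, 31, 44] -> [44] -> [44] -> [-132] -> [-132]
  [-46, 0, -18, -50] -> [-46, 0, -18, -50] -> [-50, -18, 0, -46] -> [150, 54, 0, 138] -> [150, 54]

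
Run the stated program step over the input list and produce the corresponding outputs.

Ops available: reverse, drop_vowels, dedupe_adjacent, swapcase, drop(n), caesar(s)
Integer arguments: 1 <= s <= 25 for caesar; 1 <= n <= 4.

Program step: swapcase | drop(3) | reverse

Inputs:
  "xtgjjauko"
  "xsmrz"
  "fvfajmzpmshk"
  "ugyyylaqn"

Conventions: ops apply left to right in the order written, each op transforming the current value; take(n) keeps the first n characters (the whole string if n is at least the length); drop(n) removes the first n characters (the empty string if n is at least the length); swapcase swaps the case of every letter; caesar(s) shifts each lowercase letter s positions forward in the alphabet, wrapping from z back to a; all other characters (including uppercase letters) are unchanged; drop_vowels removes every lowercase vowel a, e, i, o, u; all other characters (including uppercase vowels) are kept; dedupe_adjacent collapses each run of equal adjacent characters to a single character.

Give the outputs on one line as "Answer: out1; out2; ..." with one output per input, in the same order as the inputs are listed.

Execution, op by op:
  "xtgjjauko" -> "XTGJJAUKO" -> "JJAUKO" -> "OKUAJJ"
  "xsmrz" -> "XSMRZ" -> "RZ" -> "ZR"
  "fvfajmzpmshk" -> "FVFAJMZPMSHK" -> "AJMZPMSHK" -> "KHSMPZMJA"
  "ugyyylaqn" -> "UGYYYLAQN" -> "YYLAQN" -> "NQALYY"

"OKUAJJ"; "ZR"; "KHSMPZMJA"; "NQALYY"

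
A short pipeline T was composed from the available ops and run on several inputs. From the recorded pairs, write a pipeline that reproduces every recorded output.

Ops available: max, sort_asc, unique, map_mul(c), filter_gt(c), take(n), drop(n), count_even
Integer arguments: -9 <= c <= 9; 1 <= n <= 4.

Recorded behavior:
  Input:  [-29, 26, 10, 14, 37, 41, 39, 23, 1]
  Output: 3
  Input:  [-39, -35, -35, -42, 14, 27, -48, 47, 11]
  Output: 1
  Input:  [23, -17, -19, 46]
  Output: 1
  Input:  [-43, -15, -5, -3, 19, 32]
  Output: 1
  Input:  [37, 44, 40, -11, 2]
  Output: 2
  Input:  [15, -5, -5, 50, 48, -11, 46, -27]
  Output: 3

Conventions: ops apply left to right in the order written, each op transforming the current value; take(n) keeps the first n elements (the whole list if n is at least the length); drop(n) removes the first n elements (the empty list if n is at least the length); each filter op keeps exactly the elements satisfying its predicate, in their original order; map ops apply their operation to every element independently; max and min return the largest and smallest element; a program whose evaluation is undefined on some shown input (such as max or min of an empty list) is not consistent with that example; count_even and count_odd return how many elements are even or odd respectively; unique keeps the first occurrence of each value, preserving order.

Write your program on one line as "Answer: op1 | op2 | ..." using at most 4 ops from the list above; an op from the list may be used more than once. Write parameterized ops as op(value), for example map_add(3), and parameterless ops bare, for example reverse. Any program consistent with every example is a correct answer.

filter_gt(-4) | sort_asc | filter_gt(8) | count_even

Check, running the answer program on each example:
  [-29, 26, 10, 14, 37, 41, 39, 23, 1] -> [26, 10, 14, 37, 41, 39, 23, 1] -> [1, 10, 14, 23, 26, 37, 39, 41] -> [10, 14, 23, 26, 37, 39, 41] -> 3
  [-39, -35, -35, -42, 14, 27, -48, 47, 11] -> [14, 27, 47, 11] -> [11, 14, 27, 47] -> [11, 14, 27, 47] -> 1
  [23, -17, -19, 46] -> [23, 46] -> [23, 46] -> [23, 46] -> 1
  [-43, -15, -5, -3, 19, 32] -> [-3, 19, 32] -> [-3, 19, 32] -> [19, 32] -> 1
  [37, 44, 40, -11, 2] -> [37, 44, 40, 2] -> [2, 37, 40, 44] -> [37, 40, 44] -> 2
  [15, -5, -5, 50, 48, -11, 46, -27] -> [15, 50, 48, 46] -> [15, 46, 48, 50] -> [15, 46, 48, 50] -> 3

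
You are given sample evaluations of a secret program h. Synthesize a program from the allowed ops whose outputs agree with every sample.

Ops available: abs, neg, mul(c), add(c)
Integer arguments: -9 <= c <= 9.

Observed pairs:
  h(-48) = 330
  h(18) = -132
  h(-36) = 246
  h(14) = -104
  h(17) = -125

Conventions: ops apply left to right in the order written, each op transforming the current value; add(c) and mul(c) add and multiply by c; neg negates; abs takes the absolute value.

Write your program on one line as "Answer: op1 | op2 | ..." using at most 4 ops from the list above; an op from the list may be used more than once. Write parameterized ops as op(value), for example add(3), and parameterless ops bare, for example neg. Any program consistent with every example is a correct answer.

neg | mul(7) | add(-1) | add(-5)

Check, running the answer program on each example:
  -48 -> 48 -> 336 -> 335 -> 330
  18 -> -18 -> -126 -> -127 -> -132
  -36 -> 36 -> 252 -> 251 -> 246
  14 -> -14 -> -98 -> -99 -> -104
  17 -> -17 -> -119 -> -120 -> -125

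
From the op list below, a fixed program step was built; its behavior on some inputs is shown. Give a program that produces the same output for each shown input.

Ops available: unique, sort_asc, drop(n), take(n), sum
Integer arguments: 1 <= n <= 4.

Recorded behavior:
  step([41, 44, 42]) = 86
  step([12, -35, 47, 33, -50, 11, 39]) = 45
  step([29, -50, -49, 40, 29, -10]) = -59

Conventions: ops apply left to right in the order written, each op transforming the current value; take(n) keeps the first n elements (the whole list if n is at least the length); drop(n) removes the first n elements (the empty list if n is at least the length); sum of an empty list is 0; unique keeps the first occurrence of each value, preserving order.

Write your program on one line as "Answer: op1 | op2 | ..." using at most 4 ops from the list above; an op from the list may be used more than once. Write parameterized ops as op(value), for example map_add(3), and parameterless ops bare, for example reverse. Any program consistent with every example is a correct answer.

take(4) | drop(1) | sort_asc | sum

Check, running the answer program on each example:
  [41, 44, 42] -> [41, 44, 42] -> [44, 42] -> [42, 44] -> 86
  [12, -35, 47, 33, -50, 11, 39] -> [12, -35, 47, 33] -> [-35, 47, 33] -> [-35, 33, 47] -> 45
  [29, -50, -49, 40, 29, -10] -> [29, -50, -49, 40] -> [-50, -49, 40] -> [-50, -49, 40] -> -59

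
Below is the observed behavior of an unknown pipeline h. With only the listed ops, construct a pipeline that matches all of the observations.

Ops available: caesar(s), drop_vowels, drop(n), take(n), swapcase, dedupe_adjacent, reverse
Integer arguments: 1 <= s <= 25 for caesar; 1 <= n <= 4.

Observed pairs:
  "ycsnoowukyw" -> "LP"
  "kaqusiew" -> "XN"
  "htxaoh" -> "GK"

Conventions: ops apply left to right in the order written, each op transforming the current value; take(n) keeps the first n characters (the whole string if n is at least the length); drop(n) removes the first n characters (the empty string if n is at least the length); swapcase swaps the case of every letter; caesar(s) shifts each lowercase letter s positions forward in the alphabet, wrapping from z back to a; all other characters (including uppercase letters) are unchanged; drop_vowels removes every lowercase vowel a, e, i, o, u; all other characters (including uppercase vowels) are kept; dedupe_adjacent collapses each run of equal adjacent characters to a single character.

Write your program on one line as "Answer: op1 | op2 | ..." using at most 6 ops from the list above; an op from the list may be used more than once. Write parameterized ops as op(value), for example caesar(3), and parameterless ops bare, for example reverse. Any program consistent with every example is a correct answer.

take(4) | caesar(13) | drop_vowels | take(2) | swapcase

Check, running the answer program on each example:
  "ycsnoowukyw" -> "ycsn" -> "lpfa" -> "lpf" -> "lp" -> "LP"
  "kaqusiew" -> "kaqu" -> "xndh" -> "xndh" -> "xn" -> "XN"
  "htxaoh" -> "htxa" -> "ugkn" -> "gkn" -> "gk" -> "GK"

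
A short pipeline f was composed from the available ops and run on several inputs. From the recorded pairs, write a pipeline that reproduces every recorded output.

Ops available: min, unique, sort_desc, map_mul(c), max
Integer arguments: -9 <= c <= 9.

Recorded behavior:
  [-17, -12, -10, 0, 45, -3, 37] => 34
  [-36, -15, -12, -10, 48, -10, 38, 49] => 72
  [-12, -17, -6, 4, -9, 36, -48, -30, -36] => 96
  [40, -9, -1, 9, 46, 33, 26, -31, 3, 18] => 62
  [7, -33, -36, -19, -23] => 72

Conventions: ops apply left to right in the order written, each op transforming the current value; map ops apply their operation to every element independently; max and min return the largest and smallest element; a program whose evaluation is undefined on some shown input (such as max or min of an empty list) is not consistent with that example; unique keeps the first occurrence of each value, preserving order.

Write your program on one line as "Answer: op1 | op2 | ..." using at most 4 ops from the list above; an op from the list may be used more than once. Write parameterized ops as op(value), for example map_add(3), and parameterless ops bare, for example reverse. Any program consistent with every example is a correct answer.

map_mul(-2) | sort_desc | max

Check, running the answer program on each example:
  [-17, -12, -10, 0, 45, -3, 37] -> [34, 24, 20, 0, -90, 6, -74] -> [34, 24, 20, 6, 0, -74, -90] -> 34
  [-36, -15, -12, -10, 48, -10, 38, 49] -> [72, 30, 24, 20, -96, 20, -76, -98] -> [72, 30, 24, 20, 20, -76, -96, -98] -> 72
  [-12, -17, -6, 4, -9, 36, -48, -30, -36] -> [24, 34, 12, -8, 18, -72, 96, 60, 72] -> [96, 72, 60, 34, 24, 18, 12, -8, -72] -> 96
  [40, -9, -1, 9, 46, 33, 26, -31, 3, 18] -> [-80, 18, 2, -18, -92, -66, -52, 62, -6, -36] -> [62, 18, 2, -6, -18, -36, -52, -66, -80, -92] -> 62
  [7, -33, -36, -19, -23] -> [-14, 66, 72, 38, 46] -> [72, 66, 46, 38, -14] -> 72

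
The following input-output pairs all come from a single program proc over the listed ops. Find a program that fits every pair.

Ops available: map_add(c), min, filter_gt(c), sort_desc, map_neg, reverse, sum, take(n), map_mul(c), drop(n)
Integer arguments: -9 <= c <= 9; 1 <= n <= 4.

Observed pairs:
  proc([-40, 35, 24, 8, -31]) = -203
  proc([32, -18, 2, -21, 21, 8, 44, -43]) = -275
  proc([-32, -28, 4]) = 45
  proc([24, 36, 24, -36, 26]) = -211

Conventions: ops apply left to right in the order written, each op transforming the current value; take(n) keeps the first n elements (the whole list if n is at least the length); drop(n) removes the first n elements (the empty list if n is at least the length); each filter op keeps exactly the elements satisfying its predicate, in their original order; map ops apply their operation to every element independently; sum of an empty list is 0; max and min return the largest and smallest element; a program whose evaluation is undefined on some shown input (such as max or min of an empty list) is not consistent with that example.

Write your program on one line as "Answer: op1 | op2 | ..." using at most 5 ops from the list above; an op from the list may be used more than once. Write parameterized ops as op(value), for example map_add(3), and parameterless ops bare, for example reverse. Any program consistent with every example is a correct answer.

map_add(-9) | map_mul(-8) | map_add(5) | min

Check, running the answer program on each example:
  [-40, 35, 24, 8, -31] -> [-49, 26, 15, -1, -40] -> [392, -208, -120, 8, 320] -> [397, -203, -115, 13, 325] -> -203
  [32, -18, 2, -21, 21, 8, 44, -43] -> [23, -27, -7, -30, 12, -1, 35, -52] -> [-184, 216, 56, 240, -96, 8, -280, 416] -> [-179, 221, 61, 245, -91, 13, -275, 421] -> -275
  [-32, -28, 4] -> [-41, -37, -5] -> [328, 296, 40] -> [333, 301, 45] -> 45
  [24, 36, 24, -36, 26] -> [15, 27, 15, -45, 17] -> [-120, -216, -120, 360, -136] -> [-115, -211, -115, 365, -131] -> -211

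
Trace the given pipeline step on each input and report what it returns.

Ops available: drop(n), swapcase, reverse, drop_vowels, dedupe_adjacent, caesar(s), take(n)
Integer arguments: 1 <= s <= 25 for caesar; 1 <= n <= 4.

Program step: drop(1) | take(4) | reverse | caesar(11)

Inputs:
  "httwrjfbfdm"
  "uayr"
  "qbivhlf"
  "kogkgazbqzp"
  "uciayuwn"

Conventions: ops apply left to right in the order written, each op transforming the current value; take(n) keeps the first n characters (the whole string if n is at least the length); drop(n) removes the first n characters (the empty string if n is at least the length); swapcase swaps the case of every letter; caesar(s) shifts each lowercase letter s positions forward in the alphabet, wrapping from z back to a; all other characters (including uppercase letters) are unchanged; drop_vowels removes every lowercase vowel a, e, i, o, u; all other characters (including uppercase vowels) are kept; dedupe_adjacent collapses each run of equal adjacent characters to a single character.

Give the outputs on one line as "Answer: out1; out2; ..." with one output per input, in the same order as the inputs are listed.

Execution, op by op:
  "httwrjfbfdm" -> "ttwrjfbfdm" -> "ttwr" -> "rwtt" -> "chee"
  "uayr" -> "ayr" -> "ayr" -> "rya" -> "cjl"
  "qbivhlf" -> "bivhlf" -> "bivh" -> "hvib" -> "sgtm"
  "kogkgazbqzp" -> "ogkgazbqzp" -> "ogkg" -> "gkgo" -> "rvrz"
  "uciayuwn" -> "ciayuwn" -> "ciay" -> "yaic" -> "jltn"

"chee"; "cjl"; "sgtm"; "rvrz"; "jltn"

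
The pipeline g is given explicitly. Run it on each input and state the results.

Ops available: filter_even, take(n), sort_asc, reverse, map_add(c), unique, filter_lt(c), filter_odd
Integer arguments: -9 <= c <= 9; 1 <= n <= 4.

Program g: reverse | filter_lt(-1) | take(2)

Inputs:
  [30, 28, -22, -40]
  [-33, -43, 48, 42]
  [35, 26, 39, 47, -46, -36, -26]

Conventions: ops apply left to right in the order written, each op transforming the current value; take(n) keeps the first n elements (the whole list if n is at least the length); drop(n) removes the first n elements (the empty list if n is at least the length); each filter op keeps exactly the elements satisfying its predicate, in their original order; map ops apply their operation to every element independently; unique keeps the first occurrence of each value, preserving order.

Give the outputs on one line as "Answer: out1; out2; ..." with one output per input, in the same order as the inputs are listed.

[-40, -22]; [-43, -33]; [-26, -36]

Execution, op by op:
  [30, 28, -22, -40] -> [-40, -22, 28, 30] -> [-40, -22] -> [-40, -22]
  [-33, -43, 48, 42] -> [42, 48, -43, -33] -> [-43, -33] -> [-43, -33]
  [35, 26, 39, 47, -46, -36, -26] -> [-26, -36, -46, 47, 39, 26, 35] -> [-26, -36, -46] -> [-26, -36]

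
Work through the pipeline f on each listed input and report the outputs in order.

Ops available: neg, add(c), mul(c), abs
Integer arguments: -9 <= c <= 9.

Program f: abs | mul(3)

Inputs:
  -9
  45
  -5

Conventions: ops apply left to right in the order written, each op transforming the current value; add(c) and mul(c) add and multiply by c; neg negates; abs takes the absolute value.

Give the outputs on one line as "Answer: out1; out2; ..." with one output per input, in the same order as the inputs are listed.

27; 135; 15

Execution, op by op:
  -9 -> 9 -> 27
  45 -> 45 -> 135
  -5 -> 5 -> 15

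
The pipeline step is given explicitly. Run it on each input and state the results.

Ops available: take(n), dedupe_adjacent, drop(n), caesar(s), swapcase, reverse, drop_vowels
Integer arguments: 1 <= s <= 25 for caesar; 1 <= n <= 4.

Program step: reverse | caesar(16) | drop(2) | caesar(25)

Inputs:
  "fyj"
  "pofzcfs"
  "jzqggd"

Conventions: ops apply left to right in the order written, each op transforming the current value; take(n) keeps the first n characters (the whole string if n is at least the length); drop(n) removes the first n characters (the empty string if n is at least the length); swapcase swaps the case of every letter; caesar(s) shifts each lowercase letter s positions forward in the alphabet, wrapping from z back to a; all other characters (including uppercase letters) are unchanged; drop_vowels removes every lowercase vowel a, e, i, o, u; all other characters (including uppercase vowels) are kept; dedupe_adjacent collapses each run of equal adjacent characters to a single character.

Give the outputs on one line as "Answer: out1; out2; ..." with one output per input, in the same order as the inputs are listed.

"u"; "roude"; "vfoy"

Execution, op by op:
  "fyj" -> "jyf" -> "zov" -> "v" -> "u"
  "pofzcfs" -> "sfczfop" -> "ivspvef" -> "spvef" -> "roude"
  "jzqggd" -> "dggqzj" -> "twwgpz" -> "wgpz" -> "vfoy"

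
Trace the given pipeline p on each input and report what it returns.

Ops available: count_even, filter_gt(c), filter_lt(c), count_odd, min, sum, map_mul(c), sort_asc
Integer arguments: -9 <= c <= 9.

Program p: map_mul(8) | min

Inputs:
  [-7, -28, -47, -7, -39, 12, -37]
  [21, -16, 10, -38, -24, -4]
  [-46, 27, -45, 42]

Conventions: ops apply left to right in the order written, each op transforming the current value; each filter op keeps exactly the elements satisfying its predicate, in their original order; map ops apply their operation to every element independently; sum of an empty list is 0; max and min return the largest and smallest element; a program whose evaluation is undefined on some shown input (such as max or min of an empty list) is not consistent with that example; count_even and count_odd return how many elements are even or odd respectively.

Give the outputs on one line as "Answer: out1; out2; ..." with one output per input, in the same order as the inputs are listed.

Execution, op by op:
  [-7, -28, -47, -7, -39, 12, -37] -> [-56, -224, -376, -56, -312, 96, -296] -> -376
  [21, -16, 10, -38, -24, -4] -> [168, -128, 80, -304, -192, -32] -> -304
  [-46, 27, -45, 42] -> [-368, 216, -360, 336] -> -368

-376; -304; -368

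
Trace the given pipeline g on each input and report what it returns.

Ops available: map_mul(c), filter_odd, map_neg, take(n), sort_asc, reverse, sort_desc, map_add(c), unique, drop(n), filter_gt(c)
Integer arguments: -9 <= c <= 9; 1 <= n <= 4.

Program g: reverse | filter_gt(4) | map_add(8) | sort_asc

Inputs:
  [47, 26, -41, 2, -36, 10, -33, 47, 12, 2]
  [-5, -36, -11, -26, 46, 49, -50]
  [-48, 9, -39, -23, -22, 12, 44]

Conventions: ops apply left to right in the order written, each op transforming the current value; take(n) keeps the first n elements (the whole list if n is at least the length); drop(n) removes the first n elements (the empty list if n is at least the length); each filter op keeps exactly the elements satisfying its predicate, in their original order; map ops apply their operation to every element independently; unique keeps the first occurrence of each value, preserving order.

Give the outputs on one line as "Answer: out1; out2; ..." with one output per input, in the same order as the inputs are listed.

[18, 20, 34, 55, 55]; [54, 57]; [17, 20, 52]

Execution, op by op:
  [47, 26, -41, 2, -36, 10, -33, 47, 12, 2] -> [2, 12, 47, -33, 10, -36, 2, -41, 26, 47] -> [12, 47, 10, 26, 47] -> [20, 55, 18, 34, 55] -> [18, 20, 34, 55, 55]
  [-5, -36, -11, -26, 46, 49, -50] -> [-50, 49, 46, -26, -11, -36, -5] -> [49, 46] -> [57, 54] -> [54, 57]
  [-48, 9, -39, -23, -22, 12, 44] -> [44, 12, -22, -23, -39, 9, -48] -> [44, 12, 9] -> [52, 20, 17] -> [17, 20, 52]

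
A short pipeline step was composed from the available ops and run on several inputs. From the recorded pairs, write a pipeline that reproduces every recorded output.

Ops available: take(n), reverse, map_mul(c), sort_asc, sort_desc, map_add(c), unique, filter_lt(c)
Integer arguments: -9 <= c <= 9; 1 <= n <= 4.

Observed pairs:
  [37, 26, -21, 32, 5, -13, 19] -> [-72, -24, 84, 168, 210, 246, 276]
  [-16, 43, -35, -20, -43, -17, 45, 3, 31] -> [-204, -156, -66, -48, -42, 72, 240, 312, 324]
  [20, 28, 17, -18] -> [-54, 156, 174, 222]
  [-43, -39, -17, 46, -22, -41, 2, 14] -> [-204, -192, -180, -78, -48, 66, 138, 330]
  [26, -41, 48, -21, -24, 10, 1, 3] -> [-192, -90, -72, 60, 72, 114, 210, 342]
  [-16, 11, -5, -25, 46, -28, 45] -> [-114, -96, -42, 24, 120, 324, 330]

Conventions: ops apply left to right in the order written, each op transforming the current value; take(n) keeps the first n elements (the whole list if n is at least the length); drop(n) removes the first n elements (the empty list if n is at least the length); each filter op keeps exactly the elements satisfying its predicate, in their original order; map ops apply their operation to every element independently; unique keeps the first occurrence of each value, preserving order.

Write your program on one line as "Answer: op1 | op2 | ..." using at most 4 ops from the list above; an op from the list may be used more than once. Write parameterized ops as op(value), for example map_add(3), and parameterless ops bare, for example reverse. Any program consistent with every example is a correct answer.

map_add(9) | sort_asc | map_mul(6)

Check, running the answer program on each example:
  [37, 26, -21, 32, 5, -13, 19] -> [46, 35, -12, 41, 14, -4, 28] -> [-12, -4, 14, 28, 35, 41, 46] -> [-72, -24, 84, 168, 210, 246, 276]
  [-16, 43, -35, -20, -43, -17, 45, 3, 31] -> [-7, 52, -26, -11, -34, -8, 54, 12, 40] -> [-34, -26, -11, -8, -7, 12, 40, 52, 54] -> [-204, -156, -66, -48, -42, 72, 240, 312, 324]
  [20, 28, 17, -18] -> [29, 37, 26, -9] -> [-9, 26, 29, 37] -> [-54, 156, 174, 222]
  [-43, -39, -17, 46, -22, -41, 2, 14] -> [-34, -30, -8, 55, -13, -32, 11, 23] -> [-34, -32, -30, -13, -8, 11, 23, 55] -> [-204, -192, -180, -78, -48, 66, 138, 330]
  [26, -41, 48, -21, -24, 10, 1, 3] -> [35, -32, 57, -12, -15, 19, 10, 12] -> [-32, -15, -12, 10, 12, 19, 35, 57] -> [-192, -90, -72, 60, 72, 114, 210, 342]
  [-16, 11, -5, -25, 46, -28, 45] -> [-7, 20, 4, -16, 55, -19, 54] -> [-19, -16, -7, 4, 20, 54, 55] -> [-114, -96, -42, 24, 120, 324, 330]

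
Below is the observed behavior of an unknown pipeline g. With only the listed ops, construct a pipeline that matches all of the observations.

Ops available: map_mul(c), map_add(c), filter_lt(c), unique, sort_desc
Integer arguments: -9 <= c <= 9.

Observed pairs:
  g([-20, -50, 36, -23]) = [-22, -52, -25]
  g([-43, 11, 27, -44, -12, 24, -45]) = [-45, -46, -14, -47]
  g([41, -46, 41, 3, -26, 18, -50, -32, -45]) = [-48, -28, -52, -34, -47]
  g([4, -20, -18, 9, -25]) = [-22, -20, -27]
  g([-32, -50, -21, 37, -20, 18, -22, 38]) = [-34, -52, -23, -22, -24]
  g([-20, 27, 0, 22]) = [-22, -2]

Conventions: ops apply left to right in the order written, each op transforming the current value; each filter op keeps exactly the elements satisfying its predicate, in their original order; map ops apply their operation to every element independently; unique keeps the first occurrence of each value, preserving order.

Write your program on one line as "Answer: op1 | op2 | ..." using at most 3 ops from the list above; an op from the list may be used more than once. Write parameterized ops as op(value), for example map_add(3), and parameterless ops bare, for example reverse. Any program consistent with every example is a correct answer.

filter_lt(2) | map_add(4) | map_add(-6)

Check, running the answer program on each example:
  [-20, -50, 36, -23] -> [-20, -50, -23] -> [-16, -46, -19] -> [-22, -52, -25]
  [-43, 11, 27, -44, -12, 24, -45] -> [-43, -44, -12, -45] -> [-39, -40, -8, -41] -> [-45, -46, -14, -47]
  [41, -46, 41, 3, -26, 18, -50, -32, -45] -> [-46, -26, -50, -32, -45] -> [-42, -22, -46, -28, -41] -> [-48, -28, -52, -34, -47]
  [4, -20, -18, 9, -25] -> [-20, -18, -25] -> [-16, -14, -21] -> [-22, -20, -27]
  [-32, -50, -21, 37, -20, 18, -22, 38] -> [-32, -50, -21, -20, -22] -> [-28, -46, -17, -16, -18] -> [-34, -52, -23, -22, -24]
  [-20, 27, 0, 22] -> [-20, 0] -> [-16, 4] -> [-22, -2]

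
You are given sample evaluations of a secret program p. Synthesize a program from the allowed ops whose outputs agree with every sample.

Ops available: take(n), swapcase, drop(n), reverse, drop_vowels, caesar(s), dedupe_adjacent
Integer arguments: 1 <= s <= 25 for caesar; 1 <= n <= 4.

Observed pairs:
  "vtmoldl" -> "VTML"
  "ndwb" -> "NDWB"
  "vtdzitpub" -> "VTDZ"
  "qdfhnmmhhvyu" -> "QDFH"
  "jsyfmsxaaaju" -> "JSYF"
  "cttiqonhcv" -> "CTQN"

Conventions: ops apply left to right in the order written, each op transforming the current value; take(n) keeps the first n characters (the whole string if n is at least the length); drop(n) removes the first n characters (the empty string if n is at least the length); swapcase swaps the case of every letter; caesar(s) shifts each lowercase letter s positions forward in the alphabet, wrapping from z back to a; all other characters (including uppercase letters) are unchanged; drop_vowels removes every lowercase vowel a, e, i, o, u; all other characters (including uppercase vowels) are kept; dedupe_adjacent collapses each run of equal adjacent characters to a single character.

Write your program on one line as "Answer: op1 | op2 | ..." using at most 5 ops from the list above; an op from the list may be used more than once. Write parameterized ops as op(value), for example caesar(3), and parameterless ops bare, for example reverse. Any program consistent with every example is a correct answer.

dedupe_adjacent | drop_vowels | take(4) | swapcase

Check, running the answer program on each example:
  "vtmoldl" -> "vtmoldl" -> "vtmldl" -> "vtml" -> "VTML"
  "ndwb" -> "ndwb" -> "ndwb" -> "ndwb" -> "NDWB"
  "vtdzitpub" -> "vtdzitpub" -> "vtdztpb" -> "vtdz" -> "VTDZ"
  "qdfhnmmhhvyu" -> "qdfhnmhvyu" -> "qdfhnmhvy" -> "qdfh" -> "QDFH"
  "jsyfmsxaaaju" -> "jsyfmsxaju" -> "jsyfmsxj" -> "jsyf" -> "JSYF"
  "cttiqonhcv" -> "ctiqonhcv" -> "ctqnhcv" -> "ctqn" -> "CTQN"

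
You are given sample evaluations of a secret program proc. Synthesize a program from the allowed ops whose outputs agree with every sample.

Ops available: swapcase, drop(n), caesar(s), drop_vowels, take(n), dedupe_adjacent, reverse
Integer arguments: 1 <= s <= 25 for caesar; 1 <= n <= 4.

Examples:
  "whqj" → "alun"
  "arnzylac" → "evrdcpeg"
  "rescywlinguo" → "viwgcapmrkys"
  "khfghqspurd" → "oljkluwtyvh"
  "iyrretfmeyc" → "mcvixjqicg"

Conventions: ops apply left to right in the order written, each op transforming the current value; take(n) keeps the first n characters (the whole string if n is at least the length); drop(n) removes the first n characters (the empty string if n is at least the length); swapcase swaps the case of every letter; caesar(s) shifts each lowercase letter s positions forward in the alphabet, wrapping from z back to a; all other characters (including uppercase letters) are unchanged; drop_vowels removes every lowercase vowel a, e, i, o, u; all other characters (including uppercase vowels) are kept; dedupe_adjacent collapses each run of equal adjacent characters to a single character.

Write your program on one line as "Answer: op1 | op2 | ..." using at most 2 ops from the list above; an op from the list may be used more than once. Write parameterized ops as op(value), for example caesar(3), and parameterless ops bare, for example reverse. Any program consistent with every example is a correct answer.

caesar(4) | dedupe_adjacent

Check, running the answer program on each example:
  "whqj" -> "alun" -> "alun"
  "arnzylac" -> "evrdcpeg" -> "evrdcpeg"
  "rescywlinguo" -> "viwgcapmrkys" -> "viwgcapmrkys"
  "khfghqspurd" -> "oljkluwtyvh" -> "oljkluwtyvh"
  "iyrretfmeyc" -> "mcvvixjqicg" -> "mcvixjqicg"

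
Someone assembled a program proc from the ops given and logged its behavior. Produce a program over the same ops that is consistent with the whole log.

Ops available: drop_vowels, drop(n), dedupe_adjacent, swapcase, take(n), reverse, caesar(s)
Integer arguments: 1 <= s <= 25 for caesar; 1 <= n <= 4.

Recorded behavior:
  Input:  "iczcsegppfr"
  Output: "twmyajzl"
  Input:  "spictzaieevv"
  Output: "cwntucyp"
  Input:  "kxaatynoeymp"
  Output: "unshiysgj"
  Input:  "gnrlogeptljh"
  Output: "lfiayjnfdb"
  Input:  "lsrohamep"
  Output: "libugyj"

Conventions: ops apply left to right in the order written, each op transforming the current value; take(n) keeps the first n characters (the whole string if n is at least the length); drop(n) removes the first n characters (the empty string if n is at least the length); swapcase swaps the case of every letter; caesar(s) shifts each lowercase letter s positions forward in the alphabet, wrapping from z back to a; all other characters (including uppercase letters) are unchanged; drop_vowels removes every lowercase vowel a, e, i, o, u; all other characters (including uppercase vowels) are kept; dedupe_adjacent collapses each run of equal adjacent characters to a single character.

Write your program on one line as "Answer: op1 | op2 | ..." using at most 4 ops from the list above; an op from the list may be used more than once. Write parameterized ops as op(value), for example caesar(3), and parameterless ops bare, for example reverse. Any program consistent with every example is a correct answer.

caesar(20) | drop(2) | dedupe_adjacent

Check, running the answer program on each example:
  "iczcsegppfr" -> "cwtwmyajjzl" -> "twmyajjzl" -> "twmyajzl"
  "spictzaieevv" -> "mjcwntucyypp" -> "cwntucyypp" -> "cwntucyp"
  "kxaatynoeymp" -> "eruunshiysgj" -> "uunshiysgj" -> "unshiysgj"
  "gnrlogeptljh" -> "ahlfiayjnfdb" -> "lfiayjnfdb" -> "lfiayjnfdb"
  "lsrohamep" -> "fmlibugyj" -> "libugyj" -> "libugyj"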